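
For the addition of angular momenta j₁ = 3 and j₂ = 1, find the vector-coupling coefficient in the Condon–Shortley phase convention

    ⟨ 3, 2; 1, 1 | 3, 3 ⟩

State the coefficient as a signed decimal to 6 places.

−√(1/4) ≈ -0.500000

j₁+j₂−J=1  J+j₁−j₂=5  J−j₁+j₂=1  j₁+j₂+J+1=8
(j₁±m₁, j₂±m₂, J±M) = (5,1,2,0,6,0)
P² = 3600
sum k=1..1:
  [1] −1/120 = -1/120
S = -1/120
C² = P²·S² = 1/4 ; C = -0.500000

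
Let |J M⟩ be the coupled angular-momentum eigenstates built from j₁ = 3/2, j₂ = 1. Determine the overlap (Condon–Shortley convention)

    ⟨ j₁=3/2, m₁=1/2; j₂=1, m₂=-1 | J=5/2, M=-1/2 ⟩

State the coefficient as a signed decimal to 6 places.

triangle: 0!*3!*2!/6! = 12/720
(j±m)!: 2!*1!*0!*2!*2!*3! = 48
prefactor² = (2J+1)*Δ*N² = 24/5
  k=0: +1/(0!*0!*1!*0!*2!*2!) = 1/4
Σ = 1/4  ⇒  CG² = 24/5*1/4² = 3/10
CG = +√(3/10) = +0.547723

+√(3/10) ≈ +0.547723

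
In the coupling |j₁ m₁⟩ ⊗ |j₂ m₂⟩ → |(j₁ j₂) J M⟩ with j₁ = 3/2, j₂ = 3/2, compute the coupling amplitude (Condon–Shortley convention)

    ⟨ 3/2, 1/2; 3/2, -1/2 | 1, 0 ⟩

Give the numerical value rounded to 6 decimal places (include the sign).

√[3·2!1!1!/5! · 2!1!1!2!1!1!] = √(1/5)
  +(−1)^0/∏(0,2,1,1,0,0)! = 1/2  (running 1/2)
  +(−1)^1/∏(1,1,0,0,1,1)! = -1  (running -1/2)
⟨..|..⟩ = √(1/5)·(-1/2) = -0.223607

-0.223607  (= −√(1/20))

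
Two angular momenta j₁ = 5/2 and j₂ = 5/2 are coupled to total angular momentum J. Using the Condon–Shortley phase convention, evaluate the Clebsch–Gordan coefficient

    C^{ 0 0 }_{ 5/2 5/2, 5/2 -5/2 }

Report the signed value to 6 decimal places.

+0.408248

j₁+j₂−J=5  J+j₁−j₂=0  J−j₁+j₂=0  j₁+j₂+J+1=6
(j₁±m₁, j₂±m₂, J±M) = (5,0,0,5,0,0)
P² = 2400
sum k=0..0:
  [0] +1/120 = 1/120
S = 1/120
C² = P²·S² = 1/6 ; C = +0.408248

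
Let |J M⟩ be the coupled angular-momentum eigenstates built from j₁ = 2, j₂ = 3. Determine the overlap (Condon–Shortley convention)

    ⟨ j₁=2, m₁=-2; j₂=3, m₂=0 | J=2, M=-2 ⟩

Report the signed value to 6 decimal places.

√[5·3!1!3!/8! · 0!4!3!3!0!4!] = √(648/7)
  +(−1)^3/∏(3,0,1,0,0,3)! = -1/36  (running -1/36)
⟨..|..⟩ = √(648/7)·(-1/36) = -0.267261

-0.267261  (= −√(1/14))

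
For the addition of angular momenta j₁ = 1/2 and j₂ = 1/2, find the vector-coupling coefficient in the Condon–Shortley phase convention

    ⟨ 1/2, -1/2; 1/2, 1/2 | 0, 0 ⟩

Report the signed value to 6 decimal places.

triangle: 1!×0!×0!/2! = 1/2
(j±m)!: 0!×1!×1!×0!×0!×0! = 1
prefactor² = (2J+1)×Δ×N² = 1/2
  k=1: −1/(1!×0!×0!×0!×0!×0!) = -1
Σ = -1  ⇒  CG² = 1/2×(-1)² = 1/2
CG = −√(1/2) = -0.707107

−√(1/2) = -0.707107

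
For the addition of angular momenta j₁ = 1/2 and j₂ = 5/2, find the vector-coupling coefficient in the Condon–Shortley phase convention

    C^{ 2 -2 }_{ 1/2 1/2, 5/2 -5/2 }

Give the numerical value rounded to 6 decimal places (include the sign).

+√(5/6) = +0.912871

j₁+j₂−J=1  J+j₁−j₂=0  J−j₁+j₂=4  j₁+j₂+J+1=6
(j₁±m₁, j₂±m₂, J±M) = (1,0,0,5,0,4)
P² = 480
sum k=0..0:
  [0] +1/24 = 1/24
S = 1/24
C² = P²·S² = 5/6 ; C = +0.912871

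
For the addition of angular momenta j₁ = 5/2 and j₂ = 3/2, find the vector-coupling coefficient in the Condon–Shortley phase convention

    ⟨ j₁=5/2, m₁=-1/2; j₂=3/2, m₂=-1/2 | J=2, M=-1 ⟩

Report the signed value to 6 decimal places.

-0.545545  (= −√(25/84))

√[5·2!3!1!/7! · 2!3!1!2!1!3!] = √(12/7)
  +(−1)^0/∏(0,2,3,1,0,0)! = 1/12  (running 1/12)
  +(−1)^1/∏(1,1,2,0,1,1)! = -1/2  (running -5/12)
⟨..|..⟩ = √(12/7)·(-5/12) = -0.545545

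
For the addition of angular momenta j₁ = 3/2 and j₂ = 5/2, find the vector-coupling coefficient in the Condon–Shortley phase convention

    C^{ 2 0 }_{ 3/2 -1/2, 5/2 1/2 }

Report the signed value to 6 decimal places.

√[5·2!1!3!/7! · 1!2!3!2!2!2!] = √(8/7)
  +(−1)^1/∏(1,1,1,2,0,1)! = -1/2  (running -1/2)
  +(−1)^2/∏(2,0,0,1,1,2)! = 1/4  (running -1/4)
⟨..|..⟩ = √(8/7)·(-1/4) = -0.267261

-0.267261  (= −√(1/14))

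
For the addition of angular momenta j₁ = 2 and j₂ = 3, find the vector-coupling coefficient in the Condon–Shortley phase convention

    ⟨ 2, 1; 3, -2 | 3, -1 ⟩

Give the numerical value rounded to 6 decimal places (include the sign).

j₁+j₂−J=2  J+j₁−j₂=2  J−j₁+j₂=4  j₁+j₂+J+1=9
(j₁±m₁, j₂±m₂, J±M) = (3,1,1,5,2,4)
P² = 64
sum k=0..1:
  [0] +1/12 = 1/12
  [1] −1/48 = -1/48
S = 1/16
C² = P²·S² = 1/4 ; C = +0.500000

+0.500000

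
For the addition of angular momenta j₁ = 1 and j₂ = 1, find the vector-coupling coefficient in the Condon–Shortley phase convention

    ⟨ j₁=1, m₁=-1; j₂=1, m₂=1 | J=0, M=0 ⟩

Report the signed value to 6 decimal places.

√[1·2!0!0!/3! · 0!2!2!0!0!0!] = √(4/3)
  +(−1)^2/∏(2,0,0,0,0,0)! = 1/2  (running 1/2)
⟨..|..⟩ = √(4/3)·(1/2) = +0.577350

+0.577350  (= +√(1/3))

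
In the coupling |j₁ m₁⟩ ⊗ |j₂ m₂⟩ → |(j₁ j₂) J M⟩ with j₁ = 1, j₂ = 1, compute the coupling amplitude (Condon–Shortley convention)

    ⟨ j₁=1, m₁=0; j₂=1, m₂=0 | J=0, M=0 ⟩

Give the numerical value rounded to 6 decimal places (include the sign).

j₁+j₂−J=2  J+j₁−j₂=0  J−j₁+j₂=0  j₁+j₂+J+1=3
(j₁±m₁, j₂±m₂, J±M) = (1,1,1,1,0,0)
P² = 1/3
sum k=1..1:
  [1] −1/1 = -1
S = -1
C² = P²·S² = 1/3 ; C = -0.577350

−√(1/3) = -0.577350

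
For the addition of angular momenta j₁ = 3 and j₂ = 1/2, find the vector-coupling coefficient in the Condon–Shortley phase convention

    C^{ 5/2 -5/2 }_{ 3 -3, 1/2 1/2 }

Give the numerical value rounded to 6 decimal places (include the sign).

−√(6/7) = -0.925820

j₁+j₂−J=1  J+j₁−j₂=5  J−j₁+j₂=0  j₁+j₂+J+1=7
(j₁±m₁, j₂±m₂, J±M) = (0,6,1,0,0,5)
P² = 86400/7
sum k=1..1:
  [1] −1/120 = -1/120
S = -1/120
C² = P²·S² = 6/7 ; C = -0.925820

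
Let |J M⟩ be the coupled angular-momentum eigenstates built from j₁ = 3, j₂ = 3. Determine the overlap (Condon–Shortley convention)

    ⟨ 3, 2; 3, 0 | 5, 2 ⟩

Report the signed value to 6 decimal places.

√[11·1!5!5!/12! · 5!1!3!3!7!3!] = √(43200)
  +(−1)^0/∏(0,1,1,3,4,2)! = 1/288  (running 1/288)
  +(−1)^1/∏(1,0,0,2,5,3)! = -1/1440  (running 1/360)
⟨..|..⟩ = √(43200)·(1/360) = +0.577350

+√(1/3) = +0.577350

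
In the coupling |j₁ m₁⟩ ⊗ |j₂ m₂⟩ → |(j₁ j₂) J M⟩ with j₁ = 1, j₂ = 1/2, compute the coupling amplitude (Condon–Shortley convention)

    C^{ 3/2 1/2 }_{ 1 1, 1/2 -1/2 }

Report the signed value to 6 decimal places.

triangle: 0!×2!×1!/4! = 2/24
(j±m)!: 2!×0!×0!×1!×2!×1! = 4
prefactor² = (2J+1)×Δ×N² = 4/3
  k=0: +1/(0!×0!×0!×0!×2!×1!) = 1/2
Σ = 1/2  ⇒  CG² = 4/3×1/2² = 1/3
CG = +√(1/3) = +0.577350

+0.577350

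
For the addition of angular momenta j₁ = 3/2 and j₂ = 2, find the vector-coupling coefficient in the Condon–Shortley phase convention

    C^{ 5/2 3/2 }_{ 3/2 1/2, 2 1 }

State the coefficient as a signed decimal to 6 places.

−√(1/35) ≈ -0.169031

√[6·1!2!3!/7! · 2!1!3!1!4!1!] = √(144/35)
  +(−1)^0/∏(0,1,1,3,1,0)! = 1/6  (running 1/6)
  +(−1)^1/∏(1,0,0,2,2,1)! = -1/4  (running -1/12)
⟨..|..⟩ = √(144/35)·(-1/12) = -0.169031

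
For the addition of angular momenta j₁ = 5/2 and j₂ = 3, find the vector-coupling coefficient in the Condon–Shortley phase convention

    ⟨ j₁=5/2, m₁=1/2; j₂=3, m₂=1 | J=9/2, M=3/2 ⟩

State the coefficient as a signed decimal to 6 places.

j₁+j₂−J=1  J+j₁−j₂=4  J−j₁+j₂=5  j₁+j₂+J+1=11
(j₁±m₁, j₂±m₂, J±M) = (3,2,4,2,6,3)
P² = 138240/77
sum k=0..1:
  [0] +1/96 = 1/96
  [1] −1/72 = -1/72
S = -1/288
C² = P²·S² = 5/231 ; C = -0.147122

-0.147122  (= −√(5/231))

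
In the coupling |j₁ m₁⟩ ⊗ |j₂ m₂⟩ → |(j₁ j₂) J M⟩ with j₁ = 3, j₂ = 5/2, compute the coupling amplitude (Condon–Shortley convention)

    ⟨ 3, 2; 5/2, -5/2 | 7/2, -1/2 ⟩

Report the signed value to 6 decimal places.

+√(16/63) = +0.503953

j₁+j₂−J=2  J+j₁−j₂=4  J−j₁+j₂=3  j₁+j₂+J+1=10
(j₁±m₁, j₂±m₂, J±M) = (5,1,0,5,3,4)
P² = 9216/7
sum k=0..0:
  [0] +1/72 = 1/72
S = 1/72
C² = P²·S² = 16/63 ; C = +0.503953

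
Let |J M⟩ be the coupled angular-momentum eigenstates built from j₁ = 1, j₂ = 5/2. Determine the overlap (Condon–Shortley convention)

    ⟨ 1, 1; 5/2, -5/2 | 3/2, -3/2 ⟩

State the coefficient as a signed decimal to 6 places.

√[4·2!0!3!/6! · 2!0!0!5!0!3!] = √(96)
  +(−1)^0/∏(0,2,0,0,0,3)! = 1/12  (running 1/12)
⟨..|..⟩ = √(96)·(1/12) = +0.816497

+√(2/3) = +0.816497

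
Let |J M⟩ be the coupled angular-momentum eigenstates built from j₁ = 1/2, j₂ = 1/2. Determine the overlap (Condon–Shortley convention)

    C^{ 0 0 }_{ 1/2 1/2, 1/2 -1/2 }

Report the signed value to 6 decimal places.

j₁+j₂−J=1  J+j₁−j₂=0  J−j₁+j₂=0  j₁+j₂+J+1=2
(j₁±m₁, j₂±m₂, J±M) = (1,0,0,1,0,0)
P² = 1/2
sum k=0..0:
  [0] +1/1 = 1
S = 1
C² = P²·S² = 1/2 ; C = +0.707107

+0.707107  (= +√(1/2))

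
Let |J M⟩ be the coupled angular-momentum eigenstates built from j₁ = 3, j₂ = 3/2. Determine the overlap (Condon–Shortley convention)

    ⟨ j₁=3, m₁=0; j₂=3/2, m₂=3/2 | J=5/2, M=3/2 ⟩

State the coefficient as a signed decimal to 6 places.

√[6·2!4!1!/8! · 3!3!3!0!4!1!] = √(1296/35)
  +(−1)^2/∏(2,0,1,1,3,0)! = 1/12  (running 1/12)
⟨..|..⟩ = √(1296/35)·(1/12) = +0.507093

+0.507093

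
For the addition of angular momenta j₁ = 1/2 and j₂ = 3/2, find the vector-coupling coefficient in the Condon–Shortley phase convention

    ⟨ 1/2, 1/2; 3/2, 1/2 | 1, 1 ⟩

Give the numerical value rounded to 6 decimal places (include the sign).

j₁+j₂−J=1  J+j₁−j₂=0  J−j₁+j₂=2  j₁+j₂+J+1=4
(j₁±m₁, j₂±m₂, J±M) = (1,0,2,1,2,0)
P² = 1
sum k=0..0:
  [0] +1/2 = 1/2
S = 1/2
C² = P²·S² = 1/4 ; C = +0.500000

+√(1/4) = +0.500000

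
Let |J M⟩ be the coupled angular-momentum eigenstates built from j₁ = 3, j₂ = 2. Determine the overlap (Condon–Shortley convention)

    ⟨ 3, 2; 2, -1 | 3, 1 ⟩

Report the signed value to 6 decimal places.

+√(1/4) ≈ +0.500000

j₁+j₂−J=2  J+j₁−j₂=4  J−j₁+j₂=2  j₁+j₂+J+1=9
(j₁±m₁, j₂±m₂, J±M) = (5,1,1,3,4,2)
P² = 64
sum k=0..1:
  [0] +1/12 = 1/12
  [1] −1/48 = -1/48
S = 1/16
C² = P²·S² = 1/4 ; C = +0.500000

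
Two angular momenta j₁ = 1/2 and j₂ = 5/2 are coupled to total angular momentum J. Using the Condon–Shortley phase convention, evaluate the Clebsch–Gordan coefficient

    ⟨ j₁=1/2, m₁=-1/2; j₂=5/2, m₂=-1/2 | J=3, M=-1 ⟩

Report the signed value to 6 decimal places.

j₁+j₂−J=0  J+j₁−j₂=1  J−j₁+j₂=5  j₁+j₂+J+1=7
(j₁±m₁, j₂±m₂, J±M) = (0,1,2,3,2,4)
P² = 96
sum k=0..0:
  [0] +1/12 = 1/12
S = 1/12
C² = P²·S² = 2/3 ; C = +0.816497

+0.816497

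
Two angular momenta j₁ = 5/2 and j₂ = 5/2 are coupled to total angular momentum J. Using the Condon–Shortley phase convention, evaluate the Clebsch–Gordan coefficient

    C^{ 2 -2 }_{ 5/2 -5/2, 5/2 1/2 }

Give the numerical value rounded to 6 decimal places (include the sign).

−√(5/28) ≈ -0.422577

j₁+j₂−J=3  J+j₁−j₂=2  J−j₁+j₂=2  j₁+j₂+J+1=8
(j₁±m₁, j₂±m₂, J±M) = (0,5,3,2,0,4)
P² = 720/7
sum k=3..3:
  [3] −1/24 = -1/24
S = -1/24
C² = P²·S² = 5/28 ; C = -0.422577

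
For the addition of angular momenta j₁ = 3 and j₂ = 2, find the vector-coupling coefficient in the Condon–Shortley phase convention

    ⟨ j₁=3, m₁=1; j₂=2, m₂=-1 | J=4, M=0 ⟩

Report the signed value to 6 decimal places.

j₁+j₂−J=1  J+j₁−j₂=5  J−j₁+j₂=3  j₁+j₂+J+1=10
(j₁±m₁, j₂±m₂, J±M) = (4,2,1,3,4,4)
P² = 10368/35
sum k=0..1:
  [0] +1/24 = 1/24
  [1] −1/144 = -1/144
S = 5/144
C² = P²·S² = 5/14 ; C = +0.597614

+√(5/14) ≈ +0.597614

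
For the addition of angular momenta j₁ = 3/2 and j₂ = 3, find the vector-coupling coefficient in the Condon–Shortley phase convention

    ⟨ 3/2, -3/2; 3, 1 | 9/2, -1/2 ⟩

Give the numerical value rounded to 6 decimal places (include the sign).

+0.345033  (= +√(5/42))

√[10·0!3!6!/10! · 0!3!4!2!4!5!] = √(69120/7)
  +(−1)^0/∏(0,0,3,4,0,2)! = 1/288  (running 1/288)
⟨..|..⟩ = √(69120/7)·(1/288) = +0.345033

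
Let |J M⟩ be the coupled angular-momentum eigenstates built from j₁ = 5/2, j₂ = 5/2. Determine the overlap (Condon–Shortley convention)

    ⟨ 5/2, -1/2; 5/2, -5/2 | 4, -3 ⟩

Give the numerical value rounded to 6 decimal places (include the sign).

+0.707107  (= +√(1/2))

j₁+j₂−J=1  J+j₁−j₂=4  J−j₁+j₂=4  j₁+j₂+J+1=10
(j₁±m₁, j₂±m₂, J±M) = (2,3,0,5,1,7)
P² = 10368
sum k=0..0:
  [0] +1/144 = 1/144
S = 1/144
C² = P²·S² = 1/2 ; C = +0.707107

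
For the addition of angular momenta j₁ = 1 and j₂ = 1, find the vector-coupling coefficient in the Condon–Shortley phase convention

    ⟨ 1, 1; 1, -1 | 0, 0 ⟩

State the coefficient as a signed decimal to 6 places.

+0.577350  (= +√(1/3))

triangle: 2!×0!×0!/3! = 2/6
(j±m)!: 2!×0!×0!×2!×0!×0! = 4
prefactor² = (2J+1)×Δ×N² = 4/3
  k=0: +1/(0!×2!×0!×0!×0!×0!) = 1/2
Σ = 1/2  ⇒  CG² = 4/3×1/2² = 1/3
CG = +√(1/3) = +0.577350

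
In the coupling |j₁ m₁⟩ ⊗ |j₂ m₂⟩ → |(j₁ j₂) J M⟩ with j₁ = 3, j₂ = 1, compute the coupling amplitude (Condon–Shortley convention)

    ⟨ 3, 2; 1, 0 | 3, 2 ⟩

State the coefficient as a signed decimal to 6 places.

+√(1/3) ≈ +0.577350

triangle: 1!*5!*1!/8! = 120/40320
(j±m)!: 5!*1!*1!*1!*5!*1! = 14400
prefactor² = (2J+1)*Δ*N² = 300
  k=0: +1/(0!*1!*1!*1!*4!*0!) = 1/24
  k=1: −1/(1!*0!*0!*0!*5!*1!) = -1/120
Σ = 1/30  ⇒  CG² = 300*1/30² = 1/3
CG = +√(1/3) = +0.577350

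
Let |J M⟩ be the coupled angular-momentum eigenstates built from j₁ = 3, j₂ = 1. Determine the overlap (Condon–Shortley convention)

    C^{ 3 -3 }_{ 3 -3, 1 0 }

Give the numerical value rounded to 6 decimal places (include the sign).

triangle: 1!*5!*1!/8! = 120/40320
(j±m)!: 0!*6!*1!*1!*0!*6! = 518400
prefactor² = (2J+1)*Δ*N² = 10800
  k=1: −1/(1!*0!*5!*0!*0!*1!) = -1/120
Σ = -1/120  ⇒  CG² = 10800*(-1/120)² = 3/4
CG = −√(3/4) = -0.866025

−√(3/4) = -0.866025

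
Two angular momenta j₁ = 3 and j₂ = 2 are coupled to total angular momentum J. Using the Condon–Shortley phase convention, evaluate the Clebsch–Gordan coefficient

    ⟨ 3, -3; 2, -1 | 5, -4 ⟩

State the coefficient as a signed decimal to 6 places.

j₁+j₂−J=0  J+j₁−j₂=6  J−j₁+j₂=4  j₁+j₂+J+1=11
(j₁±m₁, j₂±m₂, J±M) = (0,6,1,3,1,9)
P² = 7464960
sum k=0..0:
  [0] +1/4320 = 1/4320
S = 1/4320
C² = P²·S² = 2/5 ; C = +0.632456

+√(2/5) ≈ +0.632456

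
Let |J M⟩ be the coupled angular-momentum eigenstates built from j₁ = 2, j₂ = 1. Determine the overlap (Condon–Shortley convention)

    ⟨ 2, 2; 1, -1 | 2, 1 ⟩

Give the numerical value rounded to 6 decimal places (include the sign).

triangle: 1!·3!·1!/6! = 6/720
(j±m)!: 4!·0!·0!·2!·3!·1! = 288
prefactor² = (2J+1)·Δ·N² = 12
  k=0: +1/(0!·1!·0!·0!·3!·1!) = 1/6
Σ = 1/6  ⇒  CG² = 12·1/6² = 1/3
CG = +√(1/3) = +0.577350

+√(1/3) ≈ +0.577350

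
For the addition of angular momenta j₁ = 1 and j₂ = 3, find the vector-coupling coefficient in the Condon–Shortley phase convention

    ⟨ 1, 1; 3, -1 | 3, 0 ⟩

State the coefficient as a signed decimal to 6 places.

√[7·1!1!5!/8! · 2!0!2!4!3!3!] = √(72)
  +(−1)^0/∏(0,1,0,2,1,3)! = 1/12  (running 1/12)
⟨..|..⟩ = √(72)·(1/12) = +0.707107

+0.707107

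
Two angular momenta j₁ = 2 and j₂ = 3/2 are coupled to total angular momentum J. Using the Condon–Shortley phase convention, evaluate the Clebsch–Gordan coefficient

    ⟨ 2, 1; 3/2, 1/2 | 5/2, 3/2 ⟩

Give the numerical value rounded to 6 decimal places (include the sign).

+√(1/35) = +0.169031

√[6·1!3!2!/7! · 3!1!2!1!4!1!] = √(144/35)
  +(−1)^0/∏(0,1,1,2,2,0)! = 1/4  (running 1/4)
  +(−1)^1/∏(1,0,0,1,3,1)! = -1/6  (running 1/12)
⟨..|..⟩ = √(144/35)·(1/12) = +0.169031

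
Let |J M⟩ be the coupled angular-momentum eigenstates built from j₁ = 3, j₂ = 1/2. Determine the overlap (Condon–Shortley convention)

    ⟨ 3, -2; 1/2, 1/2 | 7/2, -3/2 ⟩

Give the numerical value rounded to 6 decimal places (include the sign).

triangle: 0!·6!·1!/8! = 720/40320
(j±m)!: 1!·5!·1!·0!·2!·5! = 28800
prefactor² = (2J+1)·Δ·N² = 28800/7
  k=0: +1/(0!·0!·5!·1!·1!·0!) = 1/120
Σ = 1/120  ⇒  CG² = 28800/7·1/120² = 2/7
CG = +√(2/7) = +0.534522

+√(2/7) = +0.534522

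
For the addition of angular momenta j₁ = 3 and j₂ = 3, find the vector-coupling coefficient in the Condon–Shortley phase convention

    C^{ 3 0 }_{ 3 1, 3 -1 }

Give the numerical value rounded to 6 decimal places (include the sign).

−√(1/6) ≈ -0.408248

j₁+j₂−J=3  J+j₁−j₂=3  J−j₁+j₂=3  j₁+j₂+J+1=10
(j₁±m₁, j₂±m₂, J±M) = (4,2,2,4,3,3)
P² = 864/25
sum k=0..2:
  [0] +1/24 = 1/24
  [1] −1/8 = -1/8
  [2] +1/72 = 1/72
S = -5/72
C² = P²·S² = 1/6 ; C = -0.408248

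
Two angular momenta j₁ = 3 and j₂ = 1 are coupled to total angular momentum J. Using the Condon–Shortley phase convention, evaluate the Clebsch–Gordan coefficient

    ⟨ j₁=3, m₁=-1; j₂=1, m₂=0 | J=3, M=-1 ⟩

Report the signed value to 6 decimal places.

triangle: 1!×5!×1!/8! = 120/40320
(j±m)!: 2!×4!×1!×1!×2!×4! = 2304
prefactor² = (2J+1)×Δ×N² = 48
  k=0: +1/(0!×1!×4!×1!×1!×0!) = 1/24
  k=1: −1/(1!×0!×3!×0!×2!×1!) = -1/12
Σ = -1/24  ⇒  CG² = 48×(-1/24)² = 1/12
CG = −√(1/12) = -0.288675

−√(1/12) = -0.288675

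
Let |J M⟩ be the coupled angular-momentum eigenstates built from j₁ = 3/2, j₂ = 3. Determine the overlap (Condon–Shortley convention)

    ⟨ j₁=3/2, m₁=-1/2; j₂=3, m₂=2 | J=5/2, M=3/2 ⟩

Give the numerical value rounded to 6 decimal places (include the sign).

j₁+j₂−J=2  J+j₁−j₂=1  J−j₁+j₂=4  j₁+j₂+J+1=8
(j₁±m₁, j₂±m₂, J±M) = (1,2,5,1,4,1)
P² = 288/7
sum k=1..2:
  [1] −1/24 = -1/24
  [2] +1/12 = 1/12
S = 1/24
C² = P²·S² = 1/14 ; C = +0.267261

+√(1/14) ≈ +0.267261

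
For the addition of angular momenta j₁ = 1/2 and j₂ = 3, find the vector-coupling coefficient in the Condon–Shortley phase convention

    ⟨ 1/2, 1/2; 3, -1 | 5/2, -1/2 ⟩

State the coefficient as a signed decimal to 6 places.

j₁+j₂−J=1  J+j₁−j₂=0  J−j₁+j₂=5  j₁+j₂+J+1=7
(j₁±m₁, j₂±m₂, J±M) = (1,0,2,4,2,3)
P² = 576/7
sum k=0..0:
  [0] +1/12 = 1/12
S = 1/12
C² = P²·S² = 4/7 ; C = +0.755929

+√(4/7) ≈ +0.755929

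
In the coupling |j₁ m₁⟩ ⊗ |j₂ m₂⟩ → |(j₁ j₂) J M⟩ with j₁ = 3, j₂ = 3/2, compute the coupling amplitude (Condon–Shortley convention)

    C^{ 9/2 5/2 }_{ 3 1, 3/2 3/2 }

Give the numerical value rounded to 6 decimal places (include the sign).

j₁+j₂−J=0  J+j₁−j₂=6  J−j₁+j₂=3  j₁+j₂+J+1=10
(j₁±m₁, j₂±m₂, J±M) = (4,2,3,0,7,2)
P² = 34560
sum k=0..0:
  [0] +1/288 = 1/288
S = 1/288
C² = P²·S² = 5/12 ; C = +0.645497

+0.645497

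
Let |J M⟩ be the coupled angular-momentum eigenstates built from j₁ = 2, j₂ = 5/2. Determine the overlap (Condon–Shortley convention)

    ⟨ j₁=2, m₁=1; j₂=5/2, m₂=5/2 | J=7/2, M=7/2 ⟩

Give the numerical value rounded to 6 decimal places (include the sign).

−√(5/9) = -0.745356

triangle: 1!×3!×4!/9! = 144/362880
(j±m)!: 3!×1!×5!×0!×7!×0! = 3628800
prefactor² = (2J+1)×Δ×N² = 11520
  k=1: −1/(1!×0!×0!×4!×3!×0!) = -1/144
Σ = -1/144  ⇒  CG² = 11520×(-1/144)² = 5/9
CG = −√(5/9) = -0.745356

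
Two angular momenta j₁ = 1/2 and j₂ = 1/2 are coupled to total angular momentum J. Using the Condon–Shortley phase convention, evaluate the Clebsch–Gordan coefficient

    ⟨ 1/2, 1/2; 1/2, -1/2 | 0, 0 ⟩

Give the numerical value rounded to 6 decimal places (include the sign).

+0.707107  (= +√(1/2))

j₁+j₂−J=1  J+j₁−j₂=0  J−j₁+j₂=0  j₁+j₂+J+1=2
(j₁±m₁, j₂±m₂, J±M) = (1,0,0,1,0,0)
P² = 1/2
sum k=0..0:
  [0] +1/1 = 1
S = 1
C² = P²·S² = 1/2 ; C = +0.707107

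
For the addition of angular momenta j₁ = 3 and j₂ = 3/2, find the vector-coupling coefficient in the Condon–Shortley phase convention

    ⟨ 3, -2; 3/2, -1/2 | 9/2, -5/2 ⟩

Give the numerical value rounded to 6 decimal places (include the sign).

√[10·0!6!3!/10! · 1!5!1!2!2!7!] = √(28800)
  +(−1)^0/∏(0,0,5,1,1,2)! = 1/240  (running 1/240)
⟨..|..⟩ = √(28800)·(1/240) = +0.707107

+0.707107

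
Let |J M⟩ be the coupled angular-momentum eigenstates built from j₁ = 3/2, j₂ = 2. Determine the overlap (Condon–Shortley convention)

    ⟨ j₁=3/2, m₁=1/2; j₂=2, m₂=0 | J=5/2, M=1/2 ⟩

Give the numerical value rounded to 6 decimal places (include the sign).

triangle: 1!·2!·3!/7! = 12/5040
(j±m)!: 2!·1!·2!·2!·3!·2! = 96
prefactor² = (2J+1)·Δ·N² = 48/35
  k=0: +1/(0!·1!·1!·2!·1!·1!) = 1/2
  k=1: −1/(1!·0!·0!·1!·2!·2!) = -1/4
Σ = 1/4  ⇒  CG² = 48/35·1/4² = 3/35
CG = +√(3/35) = +0.292770

+0.292770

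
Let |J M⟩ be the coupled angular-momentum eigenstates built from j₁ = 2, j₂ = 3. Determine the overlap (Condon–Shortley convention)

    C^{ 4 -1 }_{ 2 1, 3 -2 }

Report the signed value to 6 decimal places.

+√(7/20) = +0.591608

triangle: 1!*3!*5!/10! = 720/3628800
(j±m)!: 3!*1!*1!*5!*3!*5! = 518400
prefactor² = (2J+1)*Δ*N² = 6480/7
  k=0: +1/(0!*1!*1!*1!*2!*4!) = 1/48
  k=1: −1/(1!*0!*0!*0!*3!*5!) = -1/720
Σ = 7/360  ⇒  CG² = 6480/7*7/360² = 7/20
CG = +√(7/20) = +0.591608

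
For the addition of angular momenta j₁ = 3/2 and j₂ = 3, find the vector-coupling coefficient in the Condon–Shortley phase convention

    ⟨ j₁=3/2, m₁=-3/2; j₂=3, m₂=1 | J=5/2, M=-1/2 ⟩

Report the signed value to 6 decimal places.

+0.621059  (= +√(27/70))

j₁+j₂−J=2  J+j₁−j₂=1  J−j₁+j₂=4  j₁+j₂+J+1=8
(j₁±m₁, j₂±m₂, J±M) = (0,3,4,2,2,3)
P² = 864/35
sum k=2..2:
  [2] +1/8 = 1/8
S = 1/8
C² = P²·S² = 27/70 ; C = +0.621059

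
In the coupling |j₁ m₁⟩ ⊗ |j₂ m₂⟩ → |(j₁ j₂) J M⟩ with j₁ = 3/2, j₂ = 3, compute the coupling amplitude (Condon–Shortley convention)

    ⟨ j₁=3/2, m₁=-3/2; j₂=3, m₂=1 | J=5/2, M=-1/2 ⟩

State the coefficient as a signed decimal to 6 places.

triangle: 2!×1!×4!/8! = 48/40320
(j±m)!: 0!×3!×4!×2!×2!×3! = 3456
prefactor² = (2J+1)×Δ×N² = 864/35
  k=2: +1/(2!×0!×1!×2!×0!×2!) = 1/8
Σ = 1/8  ⇒  CG² = 864/35×1/8² = 27/70
CG = +√(27/70) = +0.621059

+0.621059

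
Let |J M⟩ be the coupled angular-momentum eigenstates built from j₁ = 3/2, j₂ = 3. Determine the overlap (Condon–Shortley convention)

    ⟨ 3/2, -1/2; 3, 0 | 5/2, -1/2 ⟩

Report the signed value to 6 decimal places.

√[6·2!1!4!/8! · 1!2!3!3!2!3!] = √(216/35)
  +(−1)^1/∏(1,1,1,2,0,2)! = -1/4  (running -1/4)
  +(−1)^2/∏(2,0,0,1,1,3)! = 1/12  (running -1/6)
⟨..|..⟩ = √(216/35)·(-1/6) = -0.414039

−√(6/35) ≈ -0.414039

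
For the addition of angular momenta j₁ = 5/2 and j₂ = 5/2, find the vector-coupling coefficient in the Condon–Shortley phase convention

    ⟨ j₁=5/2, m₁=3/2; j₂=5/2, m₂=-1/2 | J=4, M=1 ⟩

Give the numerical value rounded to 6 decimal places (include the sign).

triangle: 1!*4!*4!/10! = 576/3628800
(j±m)!: 4!*1!*2!*3!*5!*3! = 207360
prefactor² = (2J+1)*Δ*N² = 10368/35
  k=0: +1/(0!*1!*1!*2!*3!*2!) = 1/24
  k=1: −1/(1!*0!*0!*1!*4!*3!) = -1/144
Σ = 5/144  ⇒  CG² = 10368/35*5/144² = 5/14
CG = +√(5/14) = +0.597614

+√(5/14) = +0.597614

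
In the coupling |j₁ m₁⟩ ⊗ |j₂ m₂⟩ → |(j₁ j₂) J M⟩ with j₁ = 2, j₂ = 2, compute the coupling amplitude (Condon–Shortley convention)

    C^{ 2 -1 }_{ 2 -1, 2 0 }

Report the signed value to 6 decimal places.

-0.267261  (= −√(1/14))

triangle: 2!×2!×2!/7! = 8/5040
(j±m)!: 1!×3!×2!×2!×1!×3! = 144
prefactor² = (2J+1)×Δ×N² = 8/7
  k=1: −1/(1!×1!×2!×1!×0!×1!) = -1/2
  k=2: +1/(2!×0!×1!×0!×1!×2!) = 1/4
Σ = -1/4  ⇒  CG² = 8/7×(-1/4)² = 1/14
CG = −√(1/14) = -0.267261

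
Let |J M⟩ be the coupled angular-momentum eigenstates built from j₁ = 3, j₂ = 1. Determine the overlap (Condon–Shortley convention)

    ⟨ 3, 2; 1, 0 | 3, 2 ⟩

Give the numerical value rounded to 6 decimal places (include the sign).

triangle: 1!*5!*1!/8! = 120/40320
(j±m)!: 5!*1!*1!*1!*5!*1! = 14400
prefactor² = (2J+1)*Δ*N² = 300
  k=0: +1/(0!*1!*1!*1!*4!*0!) = 1/24
  k=1: −1/(1!*0!*0!*0!*5!*1!) = -1/120
Σ = 1/30  ⇒  CG² = 300*1/30² = 1/3
CG = +√(1/3) = +0.577350

+√(1/3) ≈ +0.577350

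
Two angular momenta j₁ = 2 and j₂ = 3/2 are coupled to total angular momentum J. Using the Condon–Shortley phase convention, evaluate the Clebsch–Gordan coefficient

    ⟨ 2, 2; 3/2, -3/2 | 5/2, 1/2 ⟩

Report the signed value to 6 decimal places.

+√(6/35) = +0.414039

j₁+j₂−J=1  J+j₁−j₂=3  J−j₁+j₂=2  j₁+j₂+J+1=7
(j₁±m₁, j₂±m₂, J±M) = (4,0,0,3,3,2)
P² = 864/35
sum k=0..0:
  [0] +1/12 = 1/12
S = 1/12
C² = P²·S² = 6/35 ; C = +0.414039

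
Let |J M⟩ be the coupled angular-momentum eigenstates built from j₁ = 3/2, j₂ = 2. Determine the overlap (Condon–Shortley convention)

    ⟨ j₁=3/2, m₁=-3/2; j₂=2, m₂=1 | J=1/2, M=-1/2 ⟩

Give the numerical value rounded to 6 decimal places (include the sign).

-0.316228

√[2·3!0!1!/5! · 0!3!3!1!0!1!] = √(18/5)
  +(−1)^3/∏(3,0,0,0,0,1)! = -1/6  (running -1/6)
⟨..|..⟩ = √(18/5)·(-1/6) = -0.316228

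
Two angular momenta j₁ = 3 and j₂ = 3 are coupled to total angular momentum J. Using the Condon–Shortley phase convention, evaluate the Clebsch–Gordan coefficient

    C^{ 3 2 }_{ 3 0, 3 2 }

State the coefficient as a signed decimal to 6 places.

+√(1/6) ≈ +0.408248

√[7·3!3!3!/10! · 3!3!5!1!5!1!] = √(216)
  +(−1)^2/∏(2,1,1,3,2,0)! = 1/24  (running 1/24)
  +(−1)^3/∏(3,0,0,2,3,1)! = -1/72  (running 1/36)
⟨..|..⟩ = √(216)·(1/36) = +0.408248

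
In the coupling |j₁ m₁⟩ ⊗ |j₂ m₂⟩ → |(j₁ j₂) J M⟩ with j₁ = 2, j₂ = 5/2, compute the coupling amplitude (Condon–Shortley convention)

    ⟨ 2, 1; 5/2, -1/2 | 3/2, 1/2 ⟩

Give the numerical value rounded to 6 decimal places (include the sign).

j₁+j₂−J=3  J+j₁−j₂=1  J−j₁+j₂=2  j₁+j₂+J+1=7
(j₁±m₁, j₂±m₂, J±M) = (3,1,2,3,2,1)
P² = 48/35
sum k=0..1:
  [0] +1/12 = 1/12
  [1] −1/2 = -1/2
S = -5/12
C² = P²·S² = 5/21 ; C = -0.487950

-0.487950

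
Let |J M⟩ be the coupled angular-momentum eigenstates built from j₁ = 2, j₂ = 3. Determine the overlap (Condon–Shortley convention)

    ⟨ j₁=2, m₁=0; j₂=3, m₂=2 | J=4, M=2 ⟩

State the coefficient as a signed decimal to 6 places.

−√(12/35) ≈ -0.585540

triangle: 1!·3!·5!/10! = 720/3628800
(j±m)!: 2!·2!·5!·1!·6!·2! = 691200
prefactor² = (2J+1)·Δ·N² = 8640/7
  k=0: +1/(0!·1!·2!·5!·1!·0!) = 1/240
  k=1: −1/(1!·0!·1!·4!·2!·1!) = -1/48
Σ = -1/60  ⇒  CG² = 8640/7·(-1/60)² = 12/35
CG = −√(12/35) = -0.585540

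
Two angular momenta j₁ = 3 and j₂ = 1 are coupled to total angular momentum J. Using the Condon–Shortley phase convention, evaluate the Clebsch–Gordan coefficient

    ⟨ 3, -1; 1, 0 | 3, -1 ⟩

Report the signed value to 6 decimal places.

j₁+j₂−J=1  J+j₁−j₂=5  J−j₁+j₂=1  j₁+j₂+J+1=8
(j₁±m₁, j₂±m₂, J±M) = (2,4,1,1,2,4)
P² = 48
sum k=0..1:
  [0] +1/24 = 1/24
  [1] −1/12 = -1/12
S = -1/24
C² = P²·S² = 1/12 ; C = -0.288675

-0.288675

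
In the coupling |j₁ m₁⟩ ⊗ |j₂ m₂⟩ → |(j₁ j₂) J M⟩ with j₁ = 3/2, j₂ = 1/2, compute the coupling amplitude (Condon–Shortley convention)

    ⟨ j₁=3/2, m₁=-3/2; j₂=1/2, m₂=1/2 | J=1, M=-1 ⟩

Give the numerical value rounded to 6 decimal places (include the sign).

√[3·1!2!0!/4! · 0!3!1!0!0!2!] = √(3)
  +(−1)^1/∏(1,0,2,0,0,0)! = -1/2  (running -1/2)
⟨..|..⟩ = √(3)·(-1/2) = -0.866025

-0.866025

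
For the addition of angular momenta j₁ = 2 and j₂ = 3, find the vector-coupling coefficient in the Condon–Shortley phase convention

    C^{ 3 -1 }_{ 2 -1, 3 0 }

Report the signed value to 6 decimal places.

-0.182574

√[7·2!2!4!/9! · 1!3!3!3!2!4!] = √(96/5)
  +(−1)^1/∏(1,1,2,2,0,2)! = -1/8  (running -1/8)
  +(−1)^2/∏(2,0,1,1,1,3)! = 1/12  (running -1/24)
⟨..|..⟩ = √(96/5)·(-1/24) = -0.182574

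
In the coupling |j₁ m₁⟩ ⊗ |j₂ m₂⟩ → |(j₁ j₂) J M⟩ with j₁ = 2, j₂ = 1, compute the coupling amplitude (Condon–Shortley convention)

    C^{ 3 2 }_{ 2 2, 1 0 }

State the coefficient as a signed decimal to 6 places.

√[7·0!4!2!/7! · 4!0!1!1!5!1!] = √(192)
  +(−1)^0/∏(0,0,0,1,4,1)! = 1/24  (running 1/24)
⟨..|..⟩ = √(192)·(1/24) = +0.577350

+√(1/3) ≈ +0.577350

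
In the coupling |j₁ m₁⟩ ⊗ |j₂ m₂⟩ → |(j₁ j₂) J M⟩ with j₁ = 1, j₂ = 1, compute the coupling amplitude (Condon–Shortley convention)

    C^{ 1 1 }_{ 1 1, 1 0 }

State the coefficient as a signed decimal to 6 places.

triangle: 1!·1!·1!/4! = 1/24
(j±m)!: 2!·0!·1!·1!·2!·0! = 4
prefactor² = (2J+1)·Δ·N² = 1/2
  k=0: +1/(0!·1!·0!·1!·1!·0!) = 1
Σ = 1  ⇒  CG² = 1/2·1² = 1/2
CG = +√(1/2) = +0.707107

+√(1/2) ≈ +0.707107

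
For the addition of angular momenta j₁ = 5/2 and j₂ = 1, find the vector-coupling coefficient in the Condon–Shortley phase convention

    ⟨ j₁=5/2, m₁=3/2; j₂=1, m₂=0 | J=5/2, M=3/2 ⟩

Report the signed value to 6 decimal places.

+0.507093

j₁+j₂−J=1  J+j₁−j₂=4  J−j₁+j₂=1  j₁+j₂+J+1=7
(j₁±m₁, j₂±m₂, J±M) = (4,1,1,1,4,1)
P² = 576/35
sum k=0..1:
  [0] +1/6 = 1/6
  [1] −1/24 = -1/24
S = 1/8
C² = P²·S² = 9/35 ; C = +0.507093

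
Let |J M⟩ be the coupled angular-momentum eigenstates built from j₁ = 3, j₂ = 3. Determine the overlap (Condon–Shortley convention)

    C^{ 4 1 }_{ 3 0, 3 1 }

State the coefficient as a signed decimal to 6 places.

−√(15/154) = -0.312094

triangle: 2!·4!·4!/11! = 1152/39916800
(j±m)!: 3!·3!·4!·2!·5!·3! = 1244160
prefactor² = (2J+1)·Δ·N² = 124416/385
  k=0: +1/(0!·2!·3!·4!·1!·0!) = 1/288
  k=1: −1/(1!·1!·2!·3!·2!·1!) = -1/24
  k=2: +1/(2!·0!·1!·2!·3!·2!) = 1/48
Σ = -5/288  ⇒  CG² = 124416/385·(-5/288)² = 15/154
CG = −√(15/154) = -0.312094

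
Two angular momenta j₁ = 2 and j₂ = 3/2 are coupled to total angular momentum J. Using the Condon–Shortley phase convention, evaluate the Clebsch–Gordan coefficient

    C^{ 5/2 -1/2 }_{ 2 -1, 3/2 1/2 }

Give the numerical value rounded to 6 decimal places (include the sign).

j₁+j₂−J=1  J+j₁−j₂=3  J−j₁+j₂=2  j₁+j₂+J+1=7
(j₁±m₁, j₂±m₂, J±M) = (1,3,2,1,2,3)
P² = 72/35
sum k=0..1:
  [0] +1/12 = 1/12
  [1] −1/2 = -1/2
S = -5/12
C² = P²·S² = 5/14 ; C = -0.597614

−√(5/14) ≈ -0.597614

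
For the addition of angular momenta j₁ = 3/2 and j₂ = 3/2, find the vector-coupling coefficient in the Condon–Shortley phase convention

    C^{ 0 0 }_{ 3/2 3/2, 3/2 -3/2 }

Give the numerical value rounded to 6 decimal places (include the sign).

+√(1/4) = +0.500000

√[1·3!0!0!/4! · 3!0!0!3!0!0!] = √(9)
  +(−1)^0/∏(0,3,0,0,0,0)! = 1/6  (running 1/6)
⟨..|..⟩ = √(9)·(1/6) = +0.500000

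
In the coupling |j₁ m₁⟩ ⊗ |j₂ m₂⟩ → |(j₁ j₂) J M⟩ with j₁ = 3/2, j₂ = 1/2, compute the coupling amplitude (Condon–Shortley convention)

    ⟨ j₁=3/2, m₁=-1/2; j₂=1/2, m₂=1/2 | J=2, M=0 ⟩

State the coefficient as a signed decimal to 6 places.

j₁+j₂−J=0  J+j₁−j₂=3  J−j₁+j₂=1  j₁+j₂+J+1=5
(j₁±m₁, j₂±m₂, J±M) = (1,2,1,0,2,2)
P² = 2
sum k=0..0:
  [0] +1/2 = 1/2
S = 1/2
C² = P²·S² = 1/2 ; C = +0.707107

+0.707107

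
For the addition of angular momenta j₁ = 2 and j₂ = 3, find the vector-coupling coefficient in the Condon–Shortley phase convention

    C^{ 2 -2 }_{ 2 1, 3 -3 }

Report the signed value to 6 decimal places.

triangle: 3!·1!·3!/8! = 36/40320
(j±m)!: 3!·1!·0!·6!·0!·4! = 103680
prefactor² = (2J+1)·Δ·N² = 3240/7
  k=0: +1/(0!·3!·1!·0!·0!·3!) = 1/36
Σ = 1/36  ⇒  CG² = 3240/7·1/36² = 5/14
CG = +√(5/14) = +0.597614

+0.597614  (= +√(5/14))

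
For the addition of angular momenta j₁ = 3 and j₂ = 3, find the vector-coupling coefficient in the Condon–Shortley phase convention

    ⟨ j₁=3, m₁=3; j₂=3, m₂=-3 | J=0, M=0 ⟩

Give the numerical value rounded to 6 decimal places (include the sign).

+0.377964  (= +√(1/7))

triangle: 6!·0!·0!/7! = 720/5040
(j±m)!: 6!·0!·0!·6!·0!·0! = 518400
prefactor² = (2J+1)·Δ·N² = 518400/7
  k=0: +1/(0!·6!·0!·0!·0!·0!) = 1/720
Σ = 1/720  ⇒  CG² = 518400/7·1/720² = 1/7
CG = +√(1/7) = +0.377964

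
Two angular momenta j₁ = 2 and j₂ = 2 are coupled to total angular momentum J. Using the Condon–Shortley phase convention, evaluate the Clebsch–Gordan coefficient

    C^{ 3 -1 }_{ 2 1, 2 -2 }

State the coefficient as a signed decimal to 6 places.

triangle: 1!·3!·3!/8! = 36/40320
(j±m)!: 3!·1!·0!·4!·2!·4! = 6912
prefactor² = (2J+1)·Δ·N² = 216/5
  k=0: +1/(0!·1!·1!·0!·2!·3!) = 1/12
Σ = 1/12  ⇒  CG² = 216/5·1/12² = 3/10
CG = +√(3/10) = +0.547723

+√(3/10) = +0.547723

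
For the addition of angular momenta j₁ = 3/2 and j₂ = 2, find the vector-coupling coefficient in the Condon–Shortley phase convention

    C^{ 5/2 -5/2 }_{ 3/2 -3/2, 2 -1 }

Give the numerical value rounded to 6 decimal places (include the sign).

triangle: 1!*2!*3!/7! = 12/5040
(j±m)!: 0!*3!*1!*3!*0!*5! = 4320
prefactor² = (2J+1)*Δ*N² = 432/7
  k=1: −1/(1!*0!*2!*0!*0!*3!) = -1/12
Σ = -1/12  ⇒  CG² = 432/7*(-1/12)² = 3/7
CG = −√(3/7) = -0.654654

−√(3/7) ≈ -0.654654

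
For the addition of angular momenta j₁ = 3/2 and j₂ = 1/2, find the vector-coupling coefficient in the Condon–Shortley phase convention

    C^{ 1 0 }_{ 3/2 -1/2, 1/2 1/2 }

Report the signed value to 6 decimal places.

triangle: 1!·2!·0!/4! = 2/24
(j±m)!: 1!·2!·1!·0!·1!·1! = 2
prefactor² = (2J+1)·Δ·N² = 1/2
  k=1: −1/(1!·0!·1!·0!·1!·0!) = -1
Σ = -1  ⇒  CG² = 1/2·(-1)² = 1/2
CG = −√(1/2) = -0.707107

-0.707107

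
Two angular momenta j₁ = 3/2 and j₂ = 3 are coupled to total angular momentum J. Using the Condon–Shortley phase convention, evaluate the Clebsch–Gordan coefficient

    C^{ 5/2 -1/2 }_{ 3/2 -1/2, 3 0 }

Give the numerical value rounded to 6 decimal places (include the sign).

triangle: 2!×1!×4!/8! = 48/40320
(j±m)!: 1!×2!×3!×3!×2!×3! = 864
prefactor² = (2J+1)×Δ×N² = 216/35
  k=1: −1/(1!×1!×1!×2!×0!×2!) = -1/4
  k=2: +1/(2!×0!×0!×1!×1!×3!) = 1/12
Σ = -1/6  ⇒  CG² = 216/35×(-1/6)² = 6/35
CG = −√(6/35) = -0.414039

−√(6/35) ≈ -0.414039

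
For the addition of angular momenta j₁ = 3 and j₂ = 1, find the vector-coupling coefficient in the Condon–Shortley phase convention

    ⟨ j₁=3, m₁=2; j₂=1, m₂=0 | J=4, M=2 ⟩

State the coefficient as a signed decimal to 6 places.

+√(3/7) ≈ +0.654654

triangle: 0!·6!·2!/9! = 1440/362880
(j±m)!: 5!·1!·1!·1!·6!·2! = 172800
prefactor² = (2J+1)·Δ·N² = 43200/7
  k=0: +1/(0!·0!·1!·1!·5!·1!) = 1/120
Σ = 1/120  ⇒  CG² = 43200/7·1/120² = 3/7
CG = +√(3/7) = +0.654654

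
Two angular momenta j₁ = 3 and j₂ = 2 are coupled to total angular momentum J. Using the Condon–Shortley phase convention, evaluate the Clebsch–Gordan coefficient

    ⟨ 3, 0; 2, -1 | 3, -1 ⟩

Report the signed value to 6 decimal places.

j₁+j₂−J=2  J+j₁−j₂=4  J−j₁+j₂=2  j₁+j₂+J+1=9
(j₁±m₁, j₂±m₂, J±M) = (3,3,1,3,2,4)
P² = 96/5
sum k=0..1:
  [0] +1/12 = 1/12
  [1] −1/8 = -1/8
S = -1/24
C² = P²·S² = 1/30 ; C = -0.182574

−√(1/30) ≈ -0.182574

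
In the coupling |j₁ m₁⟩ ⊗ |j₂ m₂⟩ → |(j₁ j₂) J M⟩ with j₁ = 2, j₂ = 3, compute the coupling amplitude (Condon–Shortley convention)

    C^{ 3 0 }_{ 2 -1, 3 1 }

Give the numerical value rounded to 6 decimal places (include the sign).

triangle: 2!*2!*4!/9! = 96/362880
(j±m)!: 1!*3!*4!*2!*3!*3! = 10368
prefactor² = (2J+1)*Δ*N² = 96/5
  k=1: −1/(1!*1!*2!*3!*0!*1!) = -1/12
  k=2: +1/(2!*0!*1!*2!*1!*2!) = 1/8
Σ = 1/24  ⇒  CG² = 96/5*1/24² = 1/30
CG = +√(1/30) = +0.182574

+0.182574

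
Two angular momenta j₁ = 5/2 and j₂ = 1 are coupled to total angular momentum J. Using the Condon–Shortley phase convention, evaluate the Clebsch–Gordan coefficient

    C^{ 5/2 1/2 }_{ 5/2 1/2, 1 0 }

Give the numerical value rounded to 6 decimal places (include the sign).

triangle: 1!·4!·1!/7! = 24/5040
(j±m)!: 3!·2!·1!·1!·3!·2! = 144
prefactor² = (2J+1)·Δ·N² = 144/35
  k=0: +1/(0!·1!·2!·1!·2!·0!) = 1/4
  k=1: −1/(1!·0!·1!·0!·3!·1!) = -1/6
Σ = 1/12  ⇒  CG² = 144/35·1/12² = 1/35
CG = +√(1/35) = +0.169031

+√(1/35) ≈ +0.169031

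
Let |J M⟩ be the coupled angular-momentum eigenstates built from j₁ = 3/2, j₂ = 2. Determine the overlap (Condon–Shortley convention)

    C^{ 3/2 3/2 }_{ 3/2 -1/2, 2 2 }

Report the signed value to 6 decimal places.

+√(2/5) = +0.632456

√[4·2!1!2!/6! · 1!2!4!0!3!0!] = √(32/5)
  +(−1)^2/∏(2,0,0,2,1,0)! = 1/4  (running 1/4)
⟨..|..⟩ = √(32/5)·(1/4) = +0.632456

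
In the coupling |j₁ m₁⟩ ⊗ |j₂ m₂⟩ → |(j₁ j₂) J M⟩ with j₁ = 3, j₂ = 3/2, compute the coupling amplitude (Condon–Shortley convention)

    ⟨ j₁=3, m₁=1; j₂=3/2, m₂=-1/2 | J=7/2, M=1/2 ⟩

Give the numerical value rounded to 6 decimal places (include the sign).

+√(2/7) = +0.534522

√[8·1!5!2!/9! · 4!2!1!2!4!3!] = √(512/7)
  +(−1)^0/∏(0,1,2,1,3,1)! = 1/12  (running 1/12)
  +(−1)^1/∏(1,0,1,0,4,2)! = -1/48  (running 1/16)
⟨..|..⟩ = √(512/7)·(1/16) = +0.534522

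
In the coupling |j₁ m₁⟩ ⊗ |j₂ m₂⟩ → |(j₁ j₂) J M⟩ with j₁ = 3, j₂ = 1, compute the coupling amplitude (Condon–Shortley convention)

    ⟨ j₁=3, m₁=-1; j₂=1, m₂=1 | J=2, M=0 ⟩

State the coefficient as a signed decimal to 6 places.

√[5·2!4!0!/7! · 2!4!2!0!2!2!] = √(128/7)
  +(−1)^2/∏(2,0,2,0,2,0)! = 1/8  (running 1/8)
⟨..|..⟩ = √(128/7)·(1/8) = +0.534522

+√(2/7) ≈ +0.534522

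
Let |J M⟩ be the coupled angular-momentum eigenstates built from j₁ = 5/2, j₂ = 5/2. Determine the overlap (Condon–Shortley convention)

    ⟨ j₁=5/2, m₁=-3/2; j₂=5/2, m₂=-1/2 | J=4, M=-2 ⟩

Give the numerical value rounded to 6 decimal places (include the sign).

√[9·1!4!4!/10! · 1!4!2!3!2!6!] = √(20736/35)
  +(−1)^0/∏(0,1,4,2,0,2)! = 1/96  (running 1/96)
  +(−1)^1/∏(1,0,3,1,1,3)! = -1/36  (running -5/288)
⟨..|..⟩ = √(20736/35)·(-5/288) = -0.422577

−√(5/28) = -0.422577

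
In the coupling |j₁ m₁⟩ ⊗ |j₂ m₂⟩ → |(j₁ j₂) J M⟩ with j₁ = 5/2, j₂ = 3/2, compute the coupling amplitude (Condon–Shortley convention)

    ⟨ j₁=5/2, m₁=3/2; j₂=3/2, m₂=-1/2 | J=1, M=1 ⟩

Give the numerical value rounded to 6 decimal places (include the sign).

triangle: 3!*2!*0!/6! = 12/720
(j±m)!: 4!*1!*1!*2!*2!*0! = 96
prefactor² = (2J+1)*Δ*N² = 24/5
  k=1: −1/(1!*2!*0!*0!*2!*0!) = -1/4
Σ = -1/4  ⇒  CG² = 24/5*(-1/4)² = 3/10
CG = −√(3/10) = -0.547723

-0.547723  (= −√(3/10))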